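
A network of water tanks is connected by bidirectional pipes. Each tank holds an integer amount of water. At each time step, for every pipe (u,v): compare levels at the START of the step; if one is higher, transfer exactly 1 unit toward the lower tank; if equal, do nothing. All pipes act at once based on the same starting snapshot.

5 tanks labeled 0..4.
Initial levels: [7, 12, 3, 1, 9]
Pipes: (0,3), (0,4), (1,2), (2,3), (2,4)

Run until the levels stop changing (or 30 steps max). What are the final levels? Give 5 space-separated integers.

Step 1: flows [0->3,4->0,1->2,2->3,4->2] -> levels [7 11 4 3 7]
Step 2: flows [0->3,0=4,1->2,2->3,4->2] -> levels [6 10 5 5 6]
Step 3: flows [0->3,0=4,1->2,2=3,4->2] -> levels [5 9 7 6 5]
Step 4: flows [3->0,0=4,1->2,2->3,2->4] -> levels [6 8 6 6 6]
Step 5: flows [0=3,0=4,1->2,2=3,2=4] -> levels [6 7 7 6 6]
Step 6: flows [0=3,0=4,1=2,2->3,2->4] -> levels [6 7 5 7 7]
Step 7: flows [3->0,4->0,1->2,3->2,4->2] -> levels [8 6 8 5 5]
Step 8: flows [0->3,0->4,2->1,2->3,2->4] -> levels [6 7 5 7 7]
  -> period-2 cycle: step 8 state = step 6 state; never stabilizes
  -> state at step 30: (30-6) mod 2 = 0, same as step 6 -> [6 7 5 7 7]

Answer: 6 7 5 7 7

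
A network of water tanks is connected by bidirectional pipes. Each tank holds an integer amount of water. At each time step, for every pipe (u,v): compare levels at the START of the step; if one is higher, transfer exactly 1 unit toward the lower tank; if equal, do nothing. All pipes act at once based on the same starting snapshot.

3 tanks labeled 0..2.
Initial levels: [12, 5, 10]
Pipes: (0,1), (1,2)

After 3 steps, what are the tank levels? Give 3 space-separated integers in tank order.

Answer: 9 9 9

Derivation:
Step 1: flows [0->1,2->1] -> levels [11 7 9]
Step 2: flows [0->1,2->1] -> levels [10 9 8]
Step 3: flows [0->1,1->2] -> levels [9 9 9]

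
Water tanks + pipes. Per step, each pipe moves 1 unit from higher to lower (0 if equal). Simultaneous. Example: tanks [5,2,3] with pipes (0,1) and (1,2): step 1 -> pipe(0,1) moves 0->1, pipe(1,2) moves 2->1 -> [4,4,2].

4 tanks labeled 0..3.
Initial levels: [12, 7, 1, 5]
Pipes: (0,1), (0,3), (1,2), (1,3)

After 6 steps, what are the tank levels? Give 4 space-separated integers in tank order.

Answer: 7 7 6 5

Derivation:
Step 1: flows [0->1,0->3,1->2,1->3] -> levels [10 6 2 7]
Step 2: flows [0->1,0->3,1->2,3->1] -> levels [8 7 3 7]
Step 3: flows [0->1,0->3,1->2,1=3] -> levels [6 7 4 8]
Step 4: flows [1->0,3->0,1->2,3->1] -> levels [8 6 5 6]
Step 5: flows [0->1,0->3,1->2,1=3] -> levels [6 6 6 7]
Step 6: flows [0=1,3->0,1=2,3->1] -> levels [7 7 6 5]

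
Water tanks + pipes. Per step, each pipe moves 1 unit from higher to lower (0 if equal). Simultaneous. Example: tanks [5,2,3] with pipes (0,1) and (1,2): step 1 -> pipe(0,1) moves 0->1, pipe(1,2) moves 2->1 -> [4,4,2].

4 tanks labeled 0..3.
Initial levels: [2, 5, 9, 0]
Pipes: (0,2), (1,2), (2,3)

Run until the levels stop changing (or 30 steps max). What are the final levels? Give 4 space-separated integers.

Step 1: flows [2->0,2->1,2->3] -> levels [3 6 6 1]
Step 2: flows [2->0,1=2,2->3] -> levels [4 6 4 2]
Step 3: flows [0=2,1->2,2->3] -> levels [4 5 4 3]
Step 4: flows [0=2,1->2,2->3] -> levels [4 4 4 4]
Step 5: flows [0=2,1=2,2=3] -> levels [4 4 4 4]
  -> stable (no change)

Answer: 4 4 4 4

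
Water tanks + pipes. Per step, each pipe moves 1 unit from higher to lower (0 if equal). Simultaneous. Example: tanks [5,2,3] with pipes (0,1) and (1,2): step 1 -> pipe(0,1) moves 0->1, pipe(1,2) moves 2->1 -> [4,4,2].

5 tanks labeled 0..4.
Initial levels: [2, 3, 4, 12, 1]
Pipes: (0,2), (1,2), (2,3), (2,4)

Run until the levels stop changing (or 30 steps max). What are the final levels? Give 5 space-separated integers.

Answer: 3 3 7 6 3

Derivation:
Step 1: flows [2->0,2->1,3->2,2->4] -> levels [3 4 2 11 2]
Step 2: flows [0->2,1->2,3->2,2=4] -> levels [2 3 5 10 2]
Step 3: flows [2->0,2->1,3->2,2->4] -> levels [3 4 3 9 3]
Step 4: flows [0=2,1->2,3->2,2=4] -> levels [3 3 5 8 3]
Step 5: flows [2->0,2->1,3->2,2->4] -> levels [4 4 3 7 4]
Step 6: flows [0->2,1->2,3->2,4->2] -> levels [3 3 7 6 3]
Step 7: flows [2->0,2->1,2->3,2->4] -> levels [4 4 3 7 4]
  -> period-2 cycle: step 7 state = step 5 state; never stabilizes
  -> state at step 30: (30-5) mod 2 = 1, same as step 6 -> [3 3 7 6 3]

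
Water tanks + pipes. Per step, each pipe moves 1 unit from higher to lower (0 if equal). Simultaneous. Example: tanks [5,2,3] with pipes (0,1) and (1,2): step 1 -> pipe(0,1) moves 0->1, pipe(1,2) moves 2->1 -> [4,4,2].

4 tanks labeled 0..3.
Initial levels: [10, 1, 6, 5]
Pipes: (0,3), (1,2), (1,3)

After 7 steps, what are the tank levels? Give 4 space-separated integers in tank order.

Answer: 5 4 6 7

Derivation:
Step 1: flows [0->3,2->1,3->1] -> levels [9 3 5 5]
Step 2: flows [0->3,2->1,3->1] -> levels [8 5 4 5]
Step 3: flows [0->3,1->2,1=3] -> levels [7 4 5 6]
Step 4: flows [0->3,2->1,3->1] -> levels [6 6 4 6]
Step 5: flows [0=3,1->2,1=3] -> levels [6 5 5 6]
Step 6: flows [0=3,1=2,3->1] -> levels [6 6 5 5]
Step 7: flows [0->3,1->2,1->3] -> levels [5 4 6 7]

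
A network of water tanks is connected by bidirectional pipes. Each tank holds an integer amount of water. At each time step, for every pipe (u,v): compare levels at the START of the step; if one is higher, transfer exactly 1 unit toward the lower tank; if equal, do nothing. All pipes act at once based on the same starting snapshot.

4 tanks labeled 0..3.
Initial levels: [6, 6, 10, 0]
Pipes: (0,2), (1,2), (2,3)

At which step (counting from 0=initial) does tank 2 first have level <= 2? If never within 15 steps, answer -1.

Step 1: flows [2->0,2->1,2->3] -> levels [7 7 7 1]
Step 2: flows [0=2,1=2,2->3] -> levels [7 7 6 2]
Step 3: flows [0->2,1->2,2->3] -> levels [6 6 7 3]
Step 4: flows [2->0,2->1,2->3] -> levels [7 7 4 4]
Step 5: flows [0->2,1->2,2=3] -> levels [6 6 6 4]
Step 6: flows [0=2,1=2,2->3] -> levels [6 6 5 5]
Step 7: flows [0->2,1->2,2=3] -> levels [5 5 7 5]
Step 8: flows [2->0,2->1,2->3] -> levels [6 6 4 6]
Step 9: flows [0->2,1->2,3->2] -> levels [5 5 7 5]
  -> period-2 cycle (repeats step 7); tank 2 never drops to <=2
Tank 2 never reaches <=2 within 15 steps

Answer: -1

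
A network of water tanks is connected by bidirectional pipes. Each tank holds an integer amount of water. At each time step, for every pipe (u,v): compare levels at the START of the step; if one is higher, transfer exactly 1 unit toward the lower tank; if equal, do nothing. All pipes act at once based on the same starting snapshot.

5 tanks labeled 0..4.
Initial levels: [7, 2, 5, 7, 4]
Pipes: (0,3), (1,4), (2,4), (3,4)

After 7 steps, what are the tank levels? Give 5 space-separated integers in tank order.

Answer: 6 4 4 5 6

Derivation:
Step 1: flows [0=3,4->1,2->4,3->4] -> levels [7 3 4 6 5]
Step 2: flows [0->3,4->1,4->2,3->4] -> levels [6 4 5 6 4]
Step 3: flows [0=3,1=4,2->4,3->4] -> levels [6 4 4 5 6]
Step 4: flows [0->3,4->1,4->2,4->3] -> levels [5 5 5 7 3]
Step 5: flows [3->0,1->4,2->4,3->4] -> levels [6 4 4 5 6]
  -> period-2 cycle: step 5 state = step 3 state
  -> state at step 7: (7-3) mod 2 = 0, same as step 3 -> [6 4 4 5 6]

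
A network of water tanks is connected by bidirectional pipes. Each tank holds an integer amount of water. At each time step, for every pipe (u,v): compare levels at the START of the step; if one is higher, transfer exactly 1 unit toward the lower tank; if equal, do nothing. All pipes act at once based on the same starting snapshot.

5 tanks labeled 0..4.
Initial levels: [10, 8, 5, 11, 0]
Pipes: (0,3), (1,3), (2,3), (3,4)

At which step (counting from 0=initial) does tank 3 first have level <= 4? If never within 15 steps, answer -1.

Step 1: flows [3->0,3->1,3->2,3->4] -> levels [11 9 6 7 1]
Step 2: flows [0->3,1->3,3->2,3->4] -> levels [10 8 7 7 2]
Step 3: flows [0->3,1->3,2=3,3->4] -> levels [9 7 7 8 3]
Step 4: flows [0->3,3->1,3->2,3->4] -> levels [8 8 8 6 4]
Step 5: flows [0->3,1->3,2->3,3->4] -> levels [7 7 7 8 5]
Step 6: flows [3->0,3->1,3->2,3->4] -> levels [8 8 8 4 6]
Tank 3 first reaches <=4 at step 6

Answer: 6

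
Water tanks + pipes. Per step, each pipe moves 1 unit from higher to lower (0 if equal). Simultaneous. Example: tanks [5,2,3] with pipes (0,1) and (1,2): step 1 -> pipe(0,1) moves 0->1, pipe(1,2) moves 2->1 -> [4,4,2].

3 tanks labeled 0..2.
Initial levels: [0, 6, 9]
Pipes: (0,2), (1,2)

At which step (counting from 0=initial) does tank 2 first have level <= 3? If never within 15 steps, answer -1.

Step 1: flows [2->0,2->1] -> levels [1 7 7]
Step 2: flows [2->0,1=2] -> levels [2 7 6]
Step 3: flows [2->0,1->2] -> levels [3 6 6]
Step 4: flows [2->0,1=2] -> levels [4 6 5]
Step 5: flows [2->0,1->2] -> levels [5 5 5]
Step 6: flows [0=2,1=2] -> levels [5 5 5]
  -> stable; tank 2 stays at 5 > 3
Tank 2 never reaches <=3 within 15 steps

Answer: -1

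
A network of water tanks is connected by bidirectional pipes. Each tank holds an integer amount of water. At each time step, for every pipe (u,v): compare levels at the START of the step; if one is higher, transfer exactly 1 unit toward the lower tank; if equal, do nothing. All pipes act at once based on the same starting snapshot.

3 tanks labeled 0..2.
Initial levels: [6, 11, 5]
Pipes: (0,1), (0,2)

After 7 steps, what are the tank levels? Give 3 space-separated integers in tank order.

Step 1: flows [1->0,0->2] -> levels [6 10 6]
Step 2: flows [1->0,0=2] -> levels [7 9 6]
Step 3: flows [1->0,0->2] -> levels [7 8 7]
Step 4: flows [1->0,0=2] -> levels [8 7 7]
Step 5: flows [0->1,0->2] -> levels [6 8 8]
Step 6: flows [1->0,2->0] -> levels [8 7 7]
  -> period-2 cycle: step 6 state = step 4 state
  -> state at step 7: (7-4) mod 2 = 1, same as step 5 -> [6 8 8]

Answer: 6 8 8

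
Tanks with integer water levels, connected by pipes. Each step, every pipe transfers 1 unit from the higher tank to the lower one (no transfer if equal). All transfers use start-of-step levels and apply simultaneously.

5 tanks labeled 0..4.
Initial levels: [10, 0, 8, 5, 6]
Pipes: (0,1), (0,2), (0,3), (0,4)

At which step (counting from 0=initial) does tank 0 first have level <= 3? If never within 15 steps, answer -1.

Step 1: flows [0->1,0->2,0->3,0->4] -> levels [6 1 9 6 7]
Step 2: flows [0->1,2->0,0=3,4->0] -> levels [7 2 8 6 6]
Step 3: flows [0->1,2->0,0->3,0->4] -> levels [5 3 7 7 7]
Step 4: flows [0->1,2->0,3->0,4->0] -> levels [7 4 6 6 6]
Step 5: flows [0->1,0->2,0->3,0->4] -> levels [3 5 7 7 7]
Tank 0 first reaches <=3 at step 5

Answer: 5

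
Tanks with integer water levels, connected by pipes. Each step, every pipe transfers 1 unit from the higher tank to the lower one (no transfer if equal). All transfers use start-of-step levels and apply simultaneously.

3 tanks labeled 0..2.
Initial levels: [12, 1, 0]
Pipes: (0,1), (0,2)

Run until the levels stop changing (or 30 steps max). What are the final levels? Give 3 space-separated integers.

Answer: 3 5 5

Derivation:
Step 1: flows [0->1,0->2] -> levels [10 2 1]
Step 2: flows [0->1,0->2] -> levels [8 3 2]
Step 3: flows [0->1,0->2] -> levels [6 4 3]
Step 4: flows [0->1,0->2] -> levels [4 5 4]
Step 5: flows [1->0,0=2] -> levels [5 4 4]
Step 6: flows [0->1,0->2] -> levels [3 5 5]
Step 7: flows [1->0,2->0] -> levels [5 4 4]
  -> period-2 cycle: step 7 state = step 5 state; never stabilizes
  -> state at step 30: (30-5) mod 2 = 1, same as step 6 -> [3 5 5]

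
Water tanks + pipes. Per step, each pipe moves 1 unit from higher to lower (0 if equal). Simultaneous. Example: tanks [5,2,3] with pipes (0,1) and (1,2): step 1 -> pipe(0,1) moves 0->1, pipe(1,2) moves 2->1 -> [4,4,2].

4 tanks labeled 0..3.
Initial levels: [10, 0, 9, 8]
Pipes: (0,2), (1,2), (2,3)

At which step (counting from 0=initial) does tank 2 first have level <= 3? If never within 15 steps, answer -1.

Step 1: flows [0->2,2->1,2->3] -> levels [9 1 8 9]
Step 2: flows [0->2,2->1,3->2] -> levels [8 2 9 8]
Step 3: flows [2->0,2->1,2->3] -> levels [9 3 6 9]
Step 4: flows [0->2,2->1,3->2] -> levels [8 4 7 8]
Step 5: flows [0->2,2->1,3->2] -> levels [7 5 8 7]
Step 6: flows [2->0,2->1,2->3] -> levels [8 6 5 8]
Step 7: flows [0->2,1->2,3->2] -> levels [7 5 8 7]
  -> period-2 cycle (repeats step 5); tank 2 never drops to <=3
Tank 2 never reaches <=3 within 15 steps

Answer: -1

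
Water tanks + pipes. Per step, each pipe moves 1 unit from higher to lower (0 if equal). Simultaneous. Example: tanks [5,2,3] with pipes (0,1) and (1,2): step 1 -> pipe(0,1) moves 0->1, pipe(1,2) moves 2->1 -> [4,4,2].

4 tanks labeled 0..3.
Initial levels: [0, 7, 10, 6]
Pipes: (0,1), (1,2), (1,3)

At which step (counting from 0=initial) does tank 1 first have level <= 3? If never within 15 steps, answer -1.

Step 1: flows [1->0,2->1,1->3] -> levels [1 6 9 7]
Step 2: flows [1->0,2->1,3->1] -> levels [2 7 8 6]
Step 3: flows [1->0,2->1,1->3] -> levels [3 6 7 7]
Step 4: flows [1->0,2->1,3->1] -> levels [4 7 6 6]
Step 5: flows [1->0,1->2,1->3] -> levels [5 4 7 7]
Step 6: flows [0->1,2->1,3->1] -> levels [4 7 6 6]
  -> period-2 cycle (repeats step 4); tank 1 never drops to <=3
Tank 1 never reaches <=3 within 15 steps

Answer: -1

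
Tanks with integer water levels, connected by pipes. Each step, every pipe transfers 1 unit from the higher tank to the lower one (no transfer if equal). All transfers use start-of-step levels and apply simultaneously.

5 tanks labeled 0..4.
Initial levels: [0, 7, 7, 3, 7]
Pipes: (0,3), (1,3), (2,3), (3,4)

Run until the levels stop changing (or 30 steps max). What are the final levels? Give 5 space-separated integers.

Step 1: flows [3->0,1->3,2->3,4->3] -> levels [1 6 6 5 6]
Step 2: flows [3->0,1->3,2->3,4->3] -> levels [2 5 5 7 5]
Step 3: flows [3->0,3->1,3->2,3->4] -> levels [3 6 6 3 6]
Step 4: flows [0=3,1->3,2->3,4->3] -> levels [3 5 5 6 5]
Step 5: flows [3->0,3->1,3->2,3->4] -> levels [4 6 6 2 6]
Step 6: flows [0->3,1->3,2->3,4->3] -> levels [3 5 5 6 5]
  -> period-2 cycle: step 6 state = step 4 state; never stabilizes
  -> state at step 30: (30-4) mod 2 = 0, same as step 4 -> [3 5 5 6 5]

Answer: 3 5 5 6 5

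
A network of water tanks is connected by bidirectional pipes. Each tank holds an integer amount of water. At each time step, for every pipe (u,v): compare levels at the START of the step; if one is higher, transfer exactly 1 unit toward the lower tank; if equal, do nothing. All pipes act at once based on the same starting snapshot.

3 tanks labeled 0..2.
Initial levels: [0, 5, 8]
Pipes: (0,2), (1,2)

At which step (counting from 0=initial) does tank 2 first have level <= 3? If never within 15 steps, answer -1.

Answer: 6

Derivation:
Step 1: flows [2->0,2->1] -> levels [1 6 6]
Step 2: flows [2->0,1=2] -> levels [2 6 5]
Step 3: flows [2->0,1->2] -> levels [3 5 5]
Step 4: flows [2->0,1=2] -> levels [4 5 4]
Step 5: flows [0=2,1->2] -> levels [4 4 5]
Step 6: flows [2->0,2->1] -> levels [5 5 3]
Tank 2 first reaches <=3 at step 6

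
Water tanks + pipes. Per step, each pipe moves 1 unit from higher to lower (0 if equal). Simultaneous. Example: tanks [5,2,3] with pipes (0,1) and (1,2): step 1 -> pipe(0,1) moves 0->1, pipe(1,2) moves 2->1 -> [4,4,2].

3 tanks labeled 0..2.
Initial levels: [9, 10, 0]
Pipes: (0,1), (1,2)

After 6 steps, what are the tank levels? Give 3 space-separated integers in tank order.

Answer: 7 6 6

Derivation:
Step 1: flows [1->0,1->2] -> levels [10 8 1]
Step 2: flows [0->1,1->2] -> levels [9 8 2]
Step 3: flows [0->1,1->2] -> levels [8 8 3]
Step 4: flows [0=1,1->2] -> levels [8 7 4]
Step 5: flows [0->1,1->2] -> levels [7 7 5]
Step 6: flows [0=1,1->2] -> levels [7 6 6]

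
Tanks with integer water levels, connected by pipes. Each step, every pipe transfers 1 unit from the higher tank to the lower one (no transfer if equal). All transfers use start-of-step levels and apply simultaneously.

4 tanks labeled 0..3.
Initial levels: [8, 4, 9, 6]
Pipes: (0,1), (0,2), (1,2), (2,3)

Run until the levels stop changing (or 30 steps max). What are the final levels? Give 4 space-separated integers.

Step 1: flows [0->1,2->0,2->1,2->3] -> levels [8 6 6 7]
Step 2: flows [0->1,0->2,1=2,3->2] -> levels [6 7 8 6]
Step 3: flows [1->0,2->0,2->1,2->3] -> levels [8 7 5 7]
Step 4: flows [0->1,0->2,1->2,3->2] -> levels [6 7 8 6]
  -> period-2 cycle: step 4 state = step 2 state; never stabilizes
  -> state at step 30: (30-2) mod 2 = 0, same as step 2 -> [6 7 8 6]

Answer: 6 7 8 6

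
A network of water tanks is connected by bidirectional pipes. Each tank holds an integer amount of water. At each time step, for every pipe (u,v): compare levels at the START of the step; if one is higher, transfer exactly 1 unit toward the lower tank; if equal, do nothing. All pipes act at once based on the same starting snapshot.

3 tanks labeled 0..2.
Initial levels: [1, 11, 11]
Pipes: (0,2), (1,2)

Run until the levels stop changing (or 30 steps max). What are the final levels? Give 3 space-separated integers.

Step 1: flows [2->0,1=2] -> levels [2 11 10]
Step 2: flows [2->0,1->2] -> levels [3 10 10]
Step 3: flows [2->0,1=2] -> levels [4 10 9]
Step 4: flows [2->0,1->2] -> levels [5 9 9]
Step 5: flows [2->0,1=2] -> levels [6 9 8]
Step 6: flows [2->0,1->2] -> levels [7 8 8]
Step 7: flows [2->0,1=2] -> levels [8 8 7]
Step 8: flows [0->2,1->2] -> levels [7 7 9]
Step 9: flows [2->0,2->1] -> levels [8 8 7]
  -> period-2 cycle: step 9 state = step 7 state; never stabilizes
  -> state at step 30: (30-7) mod 2 = 1, same as step 8 -> [7 7 9]

Answer: 7 7 9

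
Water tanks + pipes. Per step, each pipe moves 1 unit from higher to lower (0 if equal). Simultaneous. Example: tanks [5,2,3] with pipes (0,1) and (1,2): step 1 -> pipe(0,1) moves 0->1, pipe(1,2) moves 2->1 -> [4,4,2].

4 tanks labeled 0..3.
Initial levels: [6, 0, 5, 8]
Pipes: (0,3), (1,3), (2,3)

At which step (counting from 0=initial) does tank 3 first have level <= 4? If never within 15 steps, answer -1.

Step 1: flows [3->0,3->1,3->2] -> levels [7 1 6 5]
Step 2: flows [0->3,3->1,2->3] -> levels [6 2 5 6]
Step 3: flows [0=3,3->1,3->2] -> levels [6 3 6 4]
Tank 3 first reaches <=4 at step 3

Answer: 3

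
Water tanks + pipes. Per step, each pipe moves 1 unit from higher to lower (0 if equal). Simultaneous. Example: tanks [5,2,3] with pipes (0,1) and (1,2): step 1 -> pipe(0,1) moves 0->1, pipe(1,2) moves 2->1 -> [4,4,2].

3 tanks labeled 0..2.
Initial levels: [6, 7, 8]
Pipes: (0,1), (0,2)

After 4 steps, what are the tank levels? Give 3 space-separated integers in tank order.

Answer: 6 7 8

Derivation:
Step 1: flows [1->0,2->0] -> levels [8 6 7]
Step 2: flows [0->1,0->2] -> levels [6 7 8]
  -> period-2 cycle: step 2 state = step 0 state
  -> state at step 4: (4-0) mod 2 = 0, same as step 0 -> [6 7 8]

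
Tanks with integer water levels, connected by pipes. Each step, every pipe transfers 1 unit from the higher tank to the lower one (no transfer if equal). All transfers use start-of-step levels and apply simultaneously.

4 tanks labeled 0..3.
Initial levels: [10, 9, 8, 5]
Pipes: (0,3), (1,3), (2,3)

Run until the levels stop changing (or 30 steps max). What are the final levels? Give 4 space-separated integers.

Step 1: flows [0->3,1->3,2->3] -> levels [9 8 7 8]
Step 2: flows [0->3,1=3,3->2] -> levels [8 8 8 8]
Step 3: flows [0=3,1=3,2=3] -> levels [8 8 8 8]
  -> stable (no change)

Answer: 8 8 8 8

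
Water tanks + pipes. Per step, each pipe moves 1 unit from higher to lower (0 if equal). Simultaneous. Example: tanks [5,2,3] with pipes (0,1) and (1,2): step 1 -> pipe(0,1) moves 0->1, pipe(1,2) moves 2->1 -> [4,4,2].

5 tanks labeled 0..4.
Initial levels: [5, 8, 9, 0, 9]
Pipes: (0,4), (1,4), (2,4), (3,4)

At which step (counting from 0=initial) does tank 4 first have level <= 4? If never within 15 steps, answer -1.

Step 1: flows [4->0,4->1,2=4,4->3] -> levels [6 9 9 1 6]
Step 2: flows [0=4,1->4,2->4,4->3] -> levels [6 8 8 2 7]
Step 3: flows [4->0,1->4,2->4,4->3] -> levels [7 7 7 3 7]
Step 4: flows [0=4,1=4,2=4,4->3] -> levels [7 7 7 4 6]
Step 5: flows [0->4,1->4,2->4,4->3] -> levels [6 6 6 5 8]
Step 6: flows [4->0,4->1,4->2,4->3] -> levels [7 7 7 6 4]
Tank 4 first reaches <=4 at step 6

Answer: 6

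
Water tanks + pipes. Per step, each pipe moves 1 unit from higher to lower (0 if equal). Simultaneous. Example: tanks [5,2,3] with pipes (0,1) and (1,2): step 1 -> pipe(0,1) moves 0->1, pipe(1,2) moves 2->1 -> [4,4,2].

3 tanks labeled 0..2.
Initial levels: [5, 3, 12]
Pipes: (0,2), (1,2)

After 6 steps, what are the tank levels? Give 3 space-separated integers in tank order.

Answer: 6 6 8

Derivation:
Step 1: flows [2->0,2->1] -> levels [6 4 10]
Step 2: flows [2->0,2->1] -> levels [7 5 8]
Step 3: flows [2->0,2->1] -> levels [8 6 6]
Step 4: flows [0->2,1=2] -> levels [7 6 7]
Step 5: flows [0=2,2->1] -> levels [7 7 6]
Step 6: flows [0->2,1->2] -> levels [6 6 8]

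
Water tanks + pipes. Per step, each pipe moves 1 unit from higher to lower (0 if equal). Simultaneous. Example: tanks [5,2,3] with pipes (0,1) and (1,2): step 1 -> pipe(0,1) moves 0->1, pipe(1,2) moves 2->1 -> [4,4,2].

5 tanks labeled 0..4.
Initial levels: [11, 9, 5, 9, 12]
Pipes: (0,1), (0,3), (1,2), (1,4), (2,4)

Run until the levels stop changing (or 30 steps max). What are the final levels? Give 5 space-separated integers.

Answer: 11 8 9 9 9

Derivation:
Step 1: flows [0->1,0->3,1->2,4->1,4->2] -> levels [9 10 7 10 10]
Step 2: flows [1->0,3->0,1->2,1=4,4->2] -> levels [11 8 9 9 9]
Step 3: flows [0->1,0->3,2->1,4->1,2=4] -> levels [9 11 8 10 8]
Step 4: flows [1->0,3->0,1->2,1->4,2=4] -> levels [11 8 9 9 9]
  -> period-2 cycle: step 4 state = step 2 state; never stabilizes
  -> state at step 30: (30-2) mod 2 = 0, same as step 2 -> [11 8 9 9 9]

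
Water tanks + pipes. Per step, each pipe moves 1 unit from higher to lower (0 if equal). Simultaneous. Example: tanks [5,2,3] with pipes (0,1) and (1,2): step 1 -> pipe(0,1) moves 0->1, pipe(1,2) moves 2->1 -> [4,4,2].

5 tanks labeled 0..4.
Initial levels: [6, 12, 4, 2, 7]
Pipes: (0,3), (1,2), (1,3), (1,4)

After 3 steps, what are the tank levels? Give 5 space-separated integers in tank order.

Step 1: flows [0->3,1->2,1->3,1->4] -> levels [5 9 5 4 8]
Step 2: flows [0->3,1->2,1->3,1->4] -> levels [4 6 6 6 9]
Step 3: flows [3->0,1=2,1=3,4->1] -> levels [5 7 6 5 8]

Answer: 5 7 6 5 8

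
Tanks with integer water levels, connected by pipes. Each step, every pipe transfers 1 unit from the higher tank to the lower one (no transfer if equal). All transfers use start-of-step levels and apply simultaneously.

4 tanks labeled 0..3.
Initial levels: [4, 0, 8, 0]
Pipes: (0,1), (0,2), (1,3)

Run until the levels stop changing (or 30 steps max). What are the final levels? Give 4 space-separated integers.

Answer: 4 2 3 3

Derivation:
Step 1: flows [0->1,2->0,1=3] -> levels [4 1 7 0]
Step 2: flows [0->1,2->0,1->3] -> levels [4 1 6 1]
Step 3: flows [0->1,2->0,1=3] -> levels [4 2 5 1]
Step 4: flows [0->1,2->0,1->3] -> levels [4 2 4 2]
Step 5: flows [0->1,0=2,1=3] -> levels [3 3 4 2]
Step 6: flows [0=1,2->0,1->3] -> levels [4 2 3 3]
Step 7: flows [0->1,0->2,3->1] -> levels [2 4 4 2]
Step 8: flows [1->0,2->0,1->3] -> levels [4 2 3 3]
  -> period-2 cycle: step 8 state = step 6 state; never stabilizes
  -> state at step 30: (30-6) mod 2 = 0, same as step 6 -> [4 2 3 3]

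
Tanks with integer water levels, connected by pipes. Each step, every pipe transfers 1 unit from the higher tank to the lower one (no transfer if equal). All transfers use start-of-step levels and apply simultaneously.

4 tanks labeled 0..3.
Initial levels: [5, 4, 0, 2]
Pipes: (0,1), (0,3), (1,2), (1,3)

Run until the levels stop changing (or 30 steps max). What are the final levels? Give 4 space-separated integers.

Answer: 3 4 2 2

Derivation:
Step 1: flows [0->1,0->3,1->2,1->3] -> levels [3 3 1 4]
Step 2: flows [0=1,3->0,1->2,3->1] -> levels [4 3 2 2]
Step 3: flows [0->1,0->3,1->2,1->3] -> levels [2 2 3 4]
Step 4: flows [0=1,3->0,2->1,3->1] -> levels [3 4 2 2]
Step 5: flows [1->0,0->3,1->2,1->3] -> levels [3 1 3 4]
Step 6: flows [0->1,3->0,2->1,3->1] -> levels [3 4 2 2]
  -> period-2 cycle: step 6 state = step 4 state; never stabilizes
  -> state at step 30: (30-4) mod 2 = 0, same as step 4 -> [3 4 2 2]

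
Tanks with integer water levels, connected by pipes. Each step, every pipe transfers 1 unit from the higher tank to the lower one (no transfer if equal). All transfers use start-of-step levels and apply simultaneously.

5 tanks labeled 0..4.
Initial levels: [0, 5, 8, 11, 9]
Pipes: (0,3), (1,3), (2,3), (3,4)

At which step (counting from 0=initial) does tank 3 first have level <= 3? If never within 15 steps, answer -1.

Answer: -1

Derivation:
Step 1: flows [3->0,3->1,3->2,3->4] -> levels [1 6 9 7 10]
Step 2: flows [3->0,3->1,2->3,4->3] -> levels [2 7 8 7 9]
Step 3: flows [3->0,1=3,2->3,4->3] -> levels [3 7 7 8 8]
Step 4: flows [3->0,3->1,3->2,3=4] -> levels [4 8 8 5 8]
Step 5: flows [3->0,1->3,2->3,4->3] -> levels [5 7 7 7 7]
Step 6: flows [3->0,1=3,2=3,3=4] -> levels [6 7 7 6 7]
Step 7: flows [0=3,1->3,2->3,4->3] -> levels [6 6 6 9 6]
Step 8: flows [3->0,3->1,3->2,3->4] -> levels [7 7 7 5 7]
Step 9: flows [0->3,1->3,2->3,4->3] -> levels [6 6 6 9 6]
  -> period-2 cycle (repeats step 7); tank 3 never drops to <=3
Tank 3 never reaches <=3 within 15 steps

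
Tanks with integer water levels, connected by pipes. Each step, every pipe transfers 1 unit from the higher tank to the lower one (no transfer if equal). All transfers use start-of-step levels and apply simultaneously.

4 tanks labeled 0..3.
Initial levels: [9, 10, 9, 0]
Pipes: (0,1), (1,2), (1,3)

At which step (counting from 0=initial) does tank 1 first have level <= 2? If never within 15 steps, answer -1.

Step 1: flows [1->0,1->2,1->3] -> levels [10 7 10 1]
Step 2: flows [0->1,2->1,1->3] -> levels [9 8 9 2]
Step 3: flows [0->1,2->1,1->3] -> levels [8 9 8 3]
Step 4: flows [1->0,1->2,1->3] -> levels [9 6 9 4]
Step 5: flows [0->1,2->1,1->3] -> levels [8 7 8 5]
Step 6: flows [0->1,2->1,1->3] -> levels [7 8 7 6]
Step 7: flows [1->0,1->2,1->3] -> levels [8 5 8 7]
Step 8: flows [0->1,2->1,3->1] -> levels [7 8 7 6]
  -> period-2 cycle (repeats step 6); tank 1 never drops to <=2
Tank 1 never reaches <=2 within 15 steps

Answer: -1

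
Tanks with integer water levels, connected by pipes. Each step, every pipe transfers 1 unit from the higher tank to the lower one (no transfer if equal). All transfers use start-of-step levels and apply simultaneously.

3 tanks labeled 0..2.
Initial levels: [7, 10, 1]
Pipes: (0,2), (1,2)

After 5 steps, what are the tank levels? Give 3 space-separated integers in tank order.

Answer: 6 6 6

Derivation:
Step 1: flows [0->2,1->2] -> levels [6 9 3]
Step 2: flows [0->2,1->2] -> levels [5 8 5]
Step 3: flows [0=2,1->2] -> levels [5 7 6]
Step 4: flows [2->0,1->2] -> levels [6 6 6]
Step 5: flows [0=2,1=2] -> levels [6 6 6]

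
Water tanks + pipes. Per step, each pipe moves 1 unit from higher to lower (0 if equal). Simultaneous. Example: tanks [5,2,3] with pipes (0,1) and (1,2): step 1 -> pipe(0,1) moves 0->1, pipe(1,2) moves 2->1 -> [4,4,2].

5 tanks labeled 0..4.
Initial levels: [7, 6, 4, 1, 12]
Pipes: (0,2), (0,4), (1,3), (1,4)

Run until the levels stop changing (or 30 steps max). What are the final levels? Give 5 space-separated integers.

Answer: 6 4 7 6 7

Derivation:
Step 1: flows [0->2,4->0,1->3,4->1] -> levels [7 6 5 2 10]
Step 2: flows [0->2,4->0,1->3,4->1] -> levels [7 6 6 3 8]
Step 3: flows [0->2,4->0,1->3,4->1] -> levels [7 6 7 4 6]
Step 4: flows [0=2,0->4,1->3,1=4] -> levels [6 5 7 5 7]
Step 5: flows [2->0,4->0,1=3,4->1] -> levels [8 6 6 5 5]
Step 6: flows [0->2,0->4,1->3,1->4] -> levels [6 4 7 6 7]
Step 7: flows [2->0,4->0,3->1,4->1] -> levels [8 6 6 5 5]
  -> period-2 cycle: step 7 state = step 5 state; never stabilizes
  -> state at step 30: (30-5) mod 2 = 1, same as step 6 -> [6 4 7 6 7]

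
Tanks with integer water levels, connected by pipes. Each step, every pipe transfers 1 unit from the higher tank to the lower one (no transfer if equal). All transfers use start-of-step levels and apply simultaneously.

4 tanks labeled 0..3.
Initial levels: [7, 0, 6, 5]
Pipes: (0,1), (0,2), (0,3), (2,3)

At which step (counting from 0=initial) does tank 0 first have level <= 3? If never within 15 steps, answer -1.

Step 1: flows [0->1,0->2,0->3,2->3] -> levels [4 1 6 7]
Step 2: flows [0->1,2->0,3->0,3->2] -> levels [5 2 6 5]
Step 3: flows [0->1,2->0,0=3,2->3] -> levels [5 3 4 6]
Step 4: flows [0->1,0->2,3->0,3->2] -> levels [4 4 6 4]
Step 5: flows [0=1,2->0,0=3,2->3] -> levels [5 4 4 5]
Step 6: flows [0->1,0->2,0=3,3->2] -> levels [3 5 6 4]
Tank 0 first reaches <=3 at step 6

Answer: 6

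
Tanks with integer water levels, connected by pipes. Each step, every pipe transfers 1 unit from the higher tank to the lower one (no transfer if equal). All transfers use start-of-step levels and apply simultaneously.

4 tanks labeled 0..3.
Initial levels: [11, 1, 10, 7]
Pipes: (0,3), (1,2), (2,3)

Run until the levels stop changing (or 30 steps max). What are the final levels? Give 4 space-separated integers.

Step 1: flows [0->3,2->1,2->3] -> levels [10 2 8 9]
Step 2: flows [0->3,2->1,3->2] -> levels [9 3 8 9]
Step 3: flows [0=3,2->1,3->2] -> levels [9 4 8 8]
Step 4: flows [0->3,2->1,2=3] -> levels [8 5 7 9]
Step 5: flows [3->0,2->1,3->2] -> levels [9 6 7 7]
Step 6: flows [0->3,2->1,2=3] -> levels [8 7 6 8]
Step 7: flows [0=3,1->2,3->2] -> levels [8 6 8 7]
Step 8: flows [0->3,2->1,2->3] -> levels [7 7 6 9]
Step 9: flows [3->0,1->2,3->2] -> levels [8 6 8 7]
  -> period-2 cycle: step 9 state = step 7 state; never stabilizes
  -> state at step 30: (30-7) mod 2 = 1, same as step 8 -> [7 7 6 9]

Answer: 7 7 6 9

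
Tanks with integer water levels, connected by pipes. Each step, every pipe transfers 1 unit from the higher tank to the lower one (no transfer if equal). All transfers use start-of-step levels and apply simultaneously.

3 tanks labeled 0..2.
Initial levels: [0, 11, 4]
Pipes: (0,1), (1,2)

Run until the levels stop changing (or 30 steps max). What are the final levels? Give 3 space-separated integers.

Answer: 5 5 5

Derivation:
Step 1: flows [1->0,1->2] -> levels [1 9 5]
Step 2: flows [1->0,1->2] -> levels [2 7 6]
Step 3: flows [1->0,1->2] -> levels [3 5 7]
Step 4: flows [1->0,2->1] -> levels [4 5 6]
Step 5: flows [1->0,2->1] -> levels [5 5 5]
Step 6: flows [0=1,1=2] -> levels [5 5 5]
  -> stable (no change)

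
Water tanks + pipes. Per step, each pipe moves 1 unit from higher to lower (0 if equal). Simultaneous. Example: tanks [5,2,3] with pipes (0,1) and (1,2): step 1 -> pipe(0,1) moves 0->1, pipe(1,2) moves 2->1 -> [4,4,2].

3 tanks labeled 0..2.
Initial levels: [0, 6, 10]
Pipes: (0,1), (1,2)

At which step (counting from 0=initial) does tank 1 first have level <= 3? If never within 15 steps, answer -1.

Step 1: flows [1->0,2->1] -> levels [1 6 9]
Step 2: flows [1->0,2->1] -> levels [2 6 8]
Step 3: flows [1->0,2->1] -> levels [3 6 7]
Step 4: flows [1->0,2->1] -> levels [4 6 6]
Step 5: flows [1->0,1=2] -> levels [5 5 6]
Step 6: flows [0=1,2->1] -> levels [5 6 5]
Step 7: flows [1->0,1->2] -> levels [6 4 6]
Step 8: flows [0->1,2->1] -> levels [5 6 5]
  -> period-2 cycle (repeats step 6); tank 1 never drops to <=3
Tank 1 never reaches <=3 within 15 steps

Answer: -1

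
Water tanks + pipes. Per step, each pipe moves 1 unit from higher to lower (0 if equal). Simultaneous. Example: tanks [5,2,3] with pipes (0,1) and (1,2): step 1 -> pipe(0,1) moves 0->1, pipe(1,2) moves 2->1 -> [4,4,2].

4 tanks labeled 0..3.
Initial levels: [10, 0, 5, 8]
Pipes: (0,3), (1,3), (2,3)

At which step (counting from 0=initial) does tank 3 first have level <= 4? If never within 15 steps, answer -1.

Step 1: flows [0->3,3->1,3->2] -> levels [9 1 6 7]
Step 2: flows [0->3,3->1,3->2] -> levels [8 2 7 6]
Step 3: flows [0->3,3->1,2->3] -> levels [7 3 6 7]
Step 4: flows [0=3,3->1,3->2] -> levels [7 4 7 5]
Step 5: flows [0->3,3->1,2->3] -> levels [6 5 6 6]
Step 6: flows [0=3,3->1,2=3] -> levels [6 6 6 5]
Step 7: flows [0->3,1->3,2->3] -> levels [5 5 5 8]
Step 8: flows [3->0,3->1,3->2] -> levels [6 6 6 5]
  -> period-2 cycle (repeats step 6); tank 3 never drops to <=4
Tank 3 never reaches <=4 within 15 steps

Answer: -1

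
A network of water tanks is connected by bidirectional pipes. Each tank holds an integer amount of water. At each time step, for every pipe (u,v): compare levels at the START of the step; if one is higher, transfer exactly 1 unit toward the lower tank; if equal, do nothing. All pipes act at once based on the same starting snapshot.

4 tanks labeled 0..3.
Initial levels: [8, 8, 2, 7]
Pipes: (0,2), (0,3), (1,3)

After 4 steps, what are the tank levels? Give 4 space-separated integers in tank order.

Answer: 6 7 6 6

Derivation:
Step 1: flows [0->2,0->3,1->3] -> levels [6 7 3 9]
Step 2: flows [0->2,3->0,3->1] -> levels [6 8 4 7]
Step 3: flows [0->2,3->0,1->3] -> levels [6 7 5 7]
Step 4: flows [0->2,3->0,1=3] -> levels [6 7 6 6]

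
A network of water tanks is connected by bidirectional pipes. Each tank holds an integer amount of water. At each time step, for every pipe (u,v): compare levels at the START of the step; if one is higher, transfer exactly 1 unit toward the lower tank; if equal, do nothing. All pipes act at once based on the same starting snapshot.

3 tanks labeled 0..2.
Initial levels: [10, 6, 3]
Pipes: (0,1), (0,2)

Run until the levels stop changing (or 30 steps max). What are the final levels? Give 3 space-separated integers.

Step 1: flows [0->1,0->2] -> levels [8 7 4]
Step 2: flows [0->1,0->2] -> levels [6 8 5]
Step 3: flows [1->0,0->2] -> levels [6 7 6]
Step 4: flows [1->0,0=2] -> levels [7 6 6]
Step 5: flows [0->1,0->2] -> levels [5 7 7]
Step 6: flows [1->0,2->0] -> levels [7 6 6]
  -> period-2 cycle: step 6 state = step 4 state; never stabilizes
  -> state at step 30: (30-4) mod 2 = 0, same as step 4 -> [7 6 6]

Answer: 7 6 6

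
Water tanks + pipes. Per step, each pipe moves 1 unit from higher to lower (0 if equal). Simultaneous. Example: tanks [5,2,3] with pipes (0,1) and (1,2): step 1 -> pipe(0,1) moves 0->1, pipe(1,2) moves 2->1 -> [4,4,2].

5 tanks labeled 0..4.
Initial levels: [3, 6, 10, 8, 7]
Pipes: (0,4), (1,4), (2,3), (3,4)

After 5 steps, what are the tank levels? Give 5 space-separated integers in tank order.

Answer: 7 7 7 8 5

Derivation:
Step 1: flows [4->0,4->1,2->3,3->4] -> levels [4 7 9 8 6]
Step 2: flows [4->0,1->4,2->3,3->4] -> levels [5 6 8 8 7]
Step 3: flows [4->0,4->1,2=3,3->4] -> levels [6 7 8 7 6]
Step 4: flows [0=4,1->4,2->3,3->4] -> levels [6 6 7 7 8]
Step 5: flows [4->0,4->1,2=3,4->3] -> levels [7 7 7 8 5]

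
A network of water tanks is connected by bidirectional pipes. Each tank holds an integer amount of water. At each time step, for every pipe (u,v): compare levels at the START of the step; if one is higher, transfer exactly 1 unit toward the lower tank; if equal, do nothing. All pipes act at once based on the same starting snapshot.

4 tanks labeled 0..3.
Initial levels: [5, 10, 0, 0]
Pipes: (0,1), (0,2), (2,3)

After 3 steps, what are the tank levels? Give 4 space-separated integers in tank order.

Step 1: flows [1->0,0->2,2=3] -> levels [5 9 1 0]
Step 2: flows [1->0,0->2,2->3] -> levels [5 8 1 1]
Step 3: flows [1->0,0->2,2=3] -> levels [5 7 2 1]

Answer: 5 7 2 1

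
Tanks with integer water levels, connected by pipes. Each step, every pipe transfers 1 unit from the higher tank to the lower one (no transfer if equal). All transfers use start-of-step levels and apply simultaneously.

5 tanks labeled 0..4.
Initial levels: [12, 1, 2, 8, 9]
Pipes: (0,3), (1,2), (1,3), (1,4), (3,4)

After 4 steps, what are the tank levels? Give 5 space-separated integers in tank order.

Step 1: flows [0->3,2->1,3->1,4->1,4->3] -> levels [11 4 1 9 7]
Step 2: flows [0->3,1->2,3->1,4->1,3->4] -> levels [10 5 2 8 7]
Step 3: flows [0->3,1->2,3->1,4->1,3->4] -> levels [9 6 3 7 7]
Step 4: flows [0->3,1->2,3->1,4->1,3=4] -> levels [8 7 4 7 6]

Answer: 8 7 4 7 6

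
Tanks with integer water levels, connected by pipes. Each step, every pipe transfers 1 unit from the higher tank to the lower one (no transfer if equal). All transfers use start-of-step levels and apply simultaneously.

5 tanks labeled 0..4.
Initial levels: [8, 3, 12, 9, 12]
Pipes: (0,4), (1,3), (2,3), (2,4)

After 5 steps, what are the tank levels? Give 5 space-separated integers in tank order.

Step 1: flows [4->0,3->1,2->3,2=4] -> levels [9 4 11 9 11]
Step 2: flows [4->0,3->1,2->3,2=4] -> levels [10 5 10 9 10]
Step 3: flows [0=4,3->1,2->3,2=4] -> levels [10 6 9 9 10]
Step 4: flows [0=4,3->1,2=3,4->2] -> levels [10 7 10 8 9]
Step 5: flows [0->4,3->1,2->3,2->4] -> levels [9 8 8 8 11]

Answer: 9 8 8 8 11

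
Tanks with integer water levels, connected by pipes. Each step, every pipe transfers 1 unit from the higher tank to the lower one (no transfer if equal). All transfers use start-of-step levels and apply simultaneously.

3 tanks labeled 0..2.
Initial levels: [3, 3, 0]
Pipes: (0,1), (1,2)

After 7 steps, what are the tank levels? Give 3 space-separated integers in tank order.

Step 1: flows [0=1,1->2] -> levels [3 2 1]
Step 2: flows [0->1,1->2] -> levels [2 2 2]
Step 3: flows [0=1,1=2] -> levels [2 2 2]
  -> stable; steps 4..7 unchanged -> [2 2 2]

Answer: 2 2 2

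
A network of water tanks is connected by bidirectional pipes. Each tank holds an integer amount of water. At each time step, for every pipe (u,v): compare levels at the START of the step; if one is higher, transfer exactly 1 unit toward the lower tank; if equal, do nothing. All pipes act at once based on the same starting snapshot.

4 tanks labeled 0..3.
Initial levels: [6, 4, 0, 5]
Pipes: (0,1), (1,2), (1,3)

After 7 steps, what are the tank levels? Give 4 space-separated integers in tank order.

Answer: 3 6 3 3

Derivation:
Step 1: flows [0->1,1->2,3->1] -> levels [5 5 1 4]
Step 2: flows [0=1,1->2,1->3] -> levels [5 3 2 5]
Step 3: flows [0->1,1->2,3->1] -> levels [4 4 3 4]
Step 4: flows [0=1,1->2,1=3] -> levels [4 3 4 4]
Step 5: flows [0->1,2->1,3->1] -> levels [3 6 3 3]
Step 6: flows [1->0,1->2,1->3] -> levels [4 3 4 4]
  -> period-2 cycle: step 6 state = step 4 state
  -> state at step 7: (7-4) mod 2 = 1, same as step 5 -> [3 6 3 3]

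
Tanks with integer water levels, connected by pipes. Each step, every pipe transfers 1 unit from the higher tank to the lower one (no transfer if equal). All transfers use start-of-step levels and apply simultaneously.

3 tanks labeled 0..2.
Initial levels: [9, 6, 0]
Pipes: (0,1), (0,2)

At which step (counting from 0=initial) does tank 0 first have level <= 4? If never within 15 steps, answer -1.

Answer: -1

Derivation:
Step 1: flows [0->1,0->2] -> levels [7 7 1]
Step 2: flows [0=1,0->2] -> levels [6 7 2]
Step 3: flows [1->0,0->2] -> levels [6 6 3]
Step 4: flows [0=1,0->2] -> levels [5 6 4]
Step 5: flows [1->0,0->2] -> levels [5 5 5]
Step 6: flows [0=1,0=2] -> levels [5 5 5]
  -> stable; tank 0 stays at 5 > 4
Tank 0 never reaches <=4 within 15 steps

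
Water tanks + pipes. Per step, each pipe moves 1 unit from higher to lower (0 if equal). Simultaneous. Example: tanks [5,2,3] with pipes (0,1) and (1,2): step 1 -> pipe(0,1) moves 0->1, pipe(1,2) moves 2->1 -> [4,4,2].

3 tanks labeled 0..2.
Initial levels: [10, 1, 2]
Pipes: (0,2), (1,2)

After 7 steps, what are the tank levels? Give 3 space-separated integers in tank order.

Answer: 5 5 3

Derivation:
Step 1: flows [0->2,2->1] -> levels [9 2 2]
Step 2: flows [0->2,1=2] -> levels [8 2 3]
Step 3: flows [0->2,2->1] -> levels [7 3 3]
Step 4: flows [0->2,1=2] -> levels [6 3 4]
Step 5: flows [0->2,2->1] -> levels [5 4 4]
Step 6: flows [0->2,1=2] -> levels [4 4 5]
Step 7: flows [2->0,2->1] -> levels [5 5 3]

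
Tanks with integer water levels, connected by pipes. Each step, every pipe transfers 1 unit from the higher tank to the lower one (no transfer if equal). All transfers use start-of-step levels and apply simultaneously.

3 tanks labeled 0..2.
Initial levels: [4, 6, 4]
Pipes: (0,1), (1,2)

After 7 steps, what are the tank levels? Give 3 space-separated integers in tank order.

Step 1: flows [1->0,1->2] -> levels [5 4 5]
Step 2: flows [0->1,2->1] -> levels [4 6 4]
  -> period-2 cycle: step 2 state = step 0 state
  -> state at step 7: (7-0) mod 2 = 1, same as step 1 -> [5 4 5]

Answer: 5 4 5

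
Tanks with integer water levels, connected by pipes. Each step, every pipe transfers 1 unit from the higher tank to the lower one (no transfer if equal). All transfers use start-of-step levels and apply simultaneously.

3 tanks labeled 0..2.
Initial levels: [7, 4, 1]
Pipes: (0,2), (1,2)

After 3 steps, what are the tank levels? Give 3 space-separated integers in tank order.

Answer: 4 4 4

Derivation:
Step 1: flows [0->2,1->2] -> levels [6 3 3]
Step 2: flows [0->2,1=2] -> levels [5 3 4]
Step 3: flows [0->2,2->1] -> levels [4 4 4]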